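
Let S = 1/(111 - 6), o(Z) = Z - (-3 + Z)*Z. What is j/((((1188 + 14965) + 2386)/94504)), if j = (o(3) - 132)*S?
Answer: -4063672/648865 ≈ -6.2627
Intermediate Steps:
o(Z) = Z - Z*(-3 + Z)
S = 1/105 ≈ 0.0095238
j = -43/35 (j = (3*(4 - 1*3) - 132)*(1/105) = (3*(4 - 3) - 132)*(1/105) = (3*1 - 132)*(1/105) = (3 - 132)*(1/105) = -129*1/105 = -43/35 ≈ -1.2286)
j/((((1188 + 14965) + 2386)/94504)) = -43*94504/((1188 + 14965) + 2386)/35 = -43*94504/(16153 + 2386)/35 = -43/(35*(18539*(1/94504))) = -43/(35*18539/94504) = -43/35*94504/18539 = -4063672/648865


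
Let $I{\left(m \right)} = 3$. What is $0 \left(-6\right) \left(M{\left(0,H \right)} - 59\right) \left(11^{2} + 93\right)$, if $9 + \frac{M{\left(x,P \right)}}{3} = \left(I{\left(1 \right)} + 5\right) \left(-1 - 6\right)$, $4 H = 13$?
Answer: $0$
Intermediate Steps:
$H = \frac{13}{4}$ ($H = \frac{1}{4} \cdot 13 = \frac{13}{4} \approx 3.25$)
$M{\left(x,P \right)} = -195$ ($M{\left(x,P \right)} = -27 + 3 \left(3 + 5\right) \left(-1 - 6\right) = -27 + 3 \cdot 8 \left(-7\right) = -27 + 3 \left(-56\right) = -27 - 168 = -195$)
$0 \left(-6\right) \left(M{\left(0,H \right)} - 59\right) \left(11^{2} + 93\right) = 0 \left(-6\right) \left(-195 - 59\right) \left(11^{2} + 93\right) = 0 \left(- 254 \left(121 + 93\right)\right) = 0 \left(\left(-254\right) 214\right) = 0 \left(-54356\right) = 0$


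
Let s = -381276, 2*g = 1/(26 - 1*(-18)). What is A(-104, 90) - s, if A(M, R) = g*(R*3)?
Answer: 16776279/44 ≈ 3.8128e+5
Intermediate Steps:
g = 1/88 (g = 1/(2*(26 - 1*(-18))) = 1/(2*(26 + 18)) = (1/2)/44 = (1/2)*(1/44) = 1/88 ≈ 0.011364)
A(M, R) = 3*R/88 (A(M, R) = (R*3)/88 = (3*R)/88 = 3*R/88)
A(-104, 90) - s = (3/88)*90 - 1*(-381276) = 135/44 + 381276 = 16776279/44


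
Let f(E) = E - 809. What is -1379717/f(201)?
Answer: 1379717/608 ≈ 2269.3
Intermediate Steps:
f(E) = -809 + E
-1379717/f(201) = -1379717/(-809 + 201) = -1379717/(-608) = -1379717*(-1/608) = 1379717/608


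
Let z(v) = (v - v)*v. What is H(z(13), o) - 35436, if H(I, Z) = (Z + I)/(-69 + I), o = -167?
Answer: -2444917/69 ≈ -35434.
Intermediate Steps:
z(v) = 0 (z(v) = 0*v = 0)
H(I, Z) = (I + Z)/(-69 + I)
H(z(13), o) - 35436 = (0 - 167)/(-69 + 0) - 35436 = -167/(-69) - 35436 = -1/69*(-167) - 35436 = 167/69 - 35436 = -2444917/69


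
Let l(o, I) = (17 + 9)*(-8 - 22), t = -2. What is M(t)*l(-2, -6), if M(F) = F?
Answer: 1560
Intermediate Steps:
l(o, I) = -780 (l(o, I) = 26*(-30) = -780)
M(t)*l(-2, -6) = -2*(-780) = 1560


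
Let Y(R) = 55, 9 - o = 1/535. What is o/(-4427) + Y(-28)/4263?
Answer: 109742393/10096681035 ≈ 0.010869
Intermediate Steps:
o = 4814/535 (o = 9 - 1/535 = 4814/535 ≈ 8.9981)
o/(-4427) + Y(-28)/4263 = (4814/535)/(-4427) + 55/4263 = (4814/535)*(-1/4427) + 55*(1/4263) = -4814/2368445 + 55/4263 = 109742393/10096681035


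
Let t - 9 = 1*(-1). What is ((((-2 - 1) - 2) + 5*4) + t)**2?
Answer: 529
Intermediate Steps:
t = 8 (t = 9 + 1*(-1) = 9 - 1 = 8)
((((-2 - 1) - 2) + 5*4) + t)**2 = ((((-2 - 1) - 2) + 5*4) + 8)**2 = (((-3 - 2) + 20) + 8)**2 = ((-5 + 20) + 8)**2 = (15 + 8)**2 = 23**2 = 529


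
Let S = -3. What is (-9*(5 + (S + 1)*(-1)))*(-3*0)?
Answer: 0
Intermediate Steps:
(-9*(5 + (S + 1)*(-1)))*(-3*0) = (-9*(5 + (-3 + 1)*(-1)))*(-3*0) = -9*(5 - 2*(-1))*0 = -9*(5 + 2)*0 = -9*7*0 = -63*0 = 0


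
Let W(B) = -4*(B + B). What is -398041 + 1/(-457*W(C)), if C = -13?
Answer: -18918092649/47528 ≈ -3.9804e+5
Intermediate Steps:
W(B) = -8*B
-398041 + 1/(-457*W(C)) = -398041 + 1/(-(-3656)*(-13)) = -398041 + 1/(-457*104) = -398041 + 1/(-47528) = -398041 - 1/47528 = -18918092649/47528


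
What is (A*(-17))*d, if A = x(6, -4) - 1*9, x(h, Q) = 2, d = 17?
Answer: 2023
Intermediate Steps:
A = -7 (A = 2 - 1*9 = 2 - 9 = -7)
(A*(-17))*d = -7*(-17)*17 = 119*17 = 2023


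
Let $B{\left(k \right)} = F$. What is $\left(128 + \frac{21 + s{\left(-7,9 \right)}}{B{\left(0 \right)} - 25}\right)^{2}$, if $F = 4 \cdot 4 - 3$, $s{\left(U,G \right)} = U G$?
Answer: $\frac{69169}{4} \approx 17292.0$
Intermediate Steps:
$s{\left(U,G \right)} = G U$
$F = 13$ ($F = 16 - 3 = 13$)
$B{\left(k \right)} = 13$
$\left(128 + \frac{21 + s{\left(-7,9 \right)}}{B{\left(0 \right)} - 25}\right)^{2} = \left(128 + \frac{21 + 9 \left(-7\right)}{13 - 25}\right)^{2} = \left(128 + \frac{21 - 63}{-12}\right)^{2} = \left(128 - - \frac{7}{2}\right)^{2} = \left(128 + \frac{7}{2}\right)^{2} = \left(\frac{263}{2}\right)^{2} = \frac{69169}{4}$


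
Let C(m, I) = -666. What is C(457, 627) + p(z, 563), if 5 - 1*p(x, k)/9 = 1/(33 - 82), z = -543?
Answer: -30420/49 ≈ -620.82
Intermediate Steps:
p(x, k) = 2214/49 (p(x, k) = 45 - 9/(33 - 82) = 45 - 9/(-49) = 45 - 9*(-1/49) = 45 + 9/49 = 2214/49)
C(457, 627) + p(z, 563) = -666 + 2214/49 = -30420/49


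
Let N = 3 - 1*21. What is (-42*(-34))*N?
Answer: -25704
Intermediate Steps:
N = -18 (N = 3 - 21 = -18)
(-42*(-34))*N = -42*(-34)*(-18) = 1428*(-18) = -25704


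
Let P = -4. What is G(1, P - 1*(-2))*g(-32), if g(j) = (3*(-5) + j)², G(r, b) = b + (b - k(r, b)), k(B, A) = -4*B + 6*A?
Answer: 26508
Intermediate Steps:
G(r, b) = -4*b + 4*r (G(r, b) = b + (b - (-4*r + 6*b)) = b + (b + (-6*b + 4*r)) = b + (-5*b + 4*r) = -4*b + 4*r)
g(j) = (-15 + j)²
G(1, P - 1*(-2))*g(-32) = (-4*(-4 - 1*(-2)) + 4*1)*(-15 - 32)² = (-4*(-4 + 2) + 4)*(-47)² = (-4*(-2) + 4)*2209 = (8 + 4)*2209 = 12*2209 = 26508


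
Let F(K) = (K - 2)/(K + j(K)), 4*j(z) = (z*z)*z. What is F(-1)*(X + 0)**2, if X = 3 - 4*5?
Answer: 3468/5 ≈ 693.60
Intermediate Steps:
j(z) = z**3/4 (j(z) = ((z*z)*z)/4 = (z**2*z)/4 = z**3/4)
F(K) = (-2 + K)/(K + K**3/4) (F(K) = (K - 2)/(K + K**3/4) = (-2 + K)/(K + K**3/4))
X = -17 (X = 3 - 20 = -17)
F(-1)*(X + 0)**2 = (4*(-2 - 1)/(-1*(4 + (-1)**2)))*(-17 + 0)**2 = (4*(-1)*(-3)/(4 + 1))*(-17)**2 = (4*(-1)*(-3)/5)*289 = (4*(-1)*(1/5)*(-3))*289 = (12/5)*289 = 3468/5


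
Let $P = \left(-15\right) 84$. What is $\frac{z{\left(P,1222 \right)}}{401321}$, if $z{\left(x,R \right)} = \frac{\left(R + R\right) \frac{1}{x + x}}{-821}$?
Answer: $\frac{611}{207575260830} \approx 2.9435 \cdot 10^{-9}$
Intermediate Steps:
$P = -1260$
$z{\left(x,R \right)} = - \frac{R}{821 x}$ ($z{\left(x,R \right)} = \frac{2 R}{2 x} \left(- \frac{1}{821}\right) = 2 R \frac{1}{2 x} \left(- \frac{1}{821}\right) = \frac{R}{x} \left(- \frac{1}{821}\right) = - \frac{R}{821 x}$)
$\frac{z{\left(P,1222 \right)}}{401321} = \frac{\left(- \frac{1}{821}\right) 1222 \frac{1}{-1260}}{401321} = \left(- \frac{1}{821}\right) 1222 \left(- \frac{1}{1260}\right) \frac{1}{401321} = \frac{611}{517230} \cdot \frac{1}{401321} = \frac{611}{207575260830}$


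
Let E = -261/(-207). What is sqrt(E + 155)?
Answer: sqrt(82662)/23 ≈ 12.500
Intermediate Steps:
E = 29/23 (E = -261*(-1/207) = 29/23 ≈ 1.2609)
sqrt(E + 155) = sqrt(29/23 + 155) = sqrt(3594/23) = sqrt(82662)/23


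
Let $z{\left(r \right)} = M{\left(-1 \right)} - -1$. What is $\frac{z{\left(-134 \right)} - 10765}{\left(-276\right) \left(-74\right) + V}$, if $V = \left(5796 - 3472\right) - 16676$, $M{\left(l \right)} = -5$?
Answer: $- \frac{979}{552} \approx -1.7736$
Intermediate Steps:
$z{\left(r \right)} = -4$ ($z{\left(r \right)} = -5 - -1 = -5 + 1 = -4$)
$V = -14352$ ($V = \left(5796 - 3472\right) - 16676 = 2324 - 16676 = -14352$)
$\frac{z{\left(-134 \right)} - 10765}{\left(-276\right) \left(-74\right) + V} = \frac{-4 - 10765}{\left(-276\right) \left(-74\right) - 14352} = - \frac{10769}{20424 - 14352} = - \frac{10769}{6072} = \left(-10769\right) \frac{1}{6072} = - \frac{979}{552}$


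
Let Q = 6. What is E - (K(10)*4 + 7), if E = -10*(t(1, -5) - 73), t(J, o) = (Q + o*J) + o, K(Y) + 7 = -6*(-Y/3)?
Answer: 711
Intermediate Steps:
K(Y) = -7 + 2*Y (K(Y) = -7 - 6*(-Y/3) = -7 - (-2)*Y = -7 + 2*Y)
t(J, o) = 6 + o + J*o (t(J, o) = (6 + o*J) + o = (6 + J*o) + o = 6 + o + J*o)
E = 770 (E = -10*((6 - 5 + 1*(-5)) - 73) = -10*((6 - 5 - 5) - 73) = -10*(-4 - 73) = -10*(-77) = 770)
E - (K(10)*4 + 7) = 770 - ((-7 + 2*10)*4 + 7) = 770 - ((-7 + 20)*4 + 7) = 770 - (13*4 + 7) = 770 - (52 + 7) = 770 - 1*59 = 770 - 59 = 711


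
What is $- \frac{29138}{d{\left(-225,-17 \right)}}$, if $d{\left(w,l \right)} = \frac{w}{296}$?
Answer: $\frac{8624848}{225} \approx 38333.0$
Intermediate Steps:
$d{\left(w,l \right)} = \frac{w}{296}$ ($d{\left(w,l \right)} = w \frac{1}{296} = \frac{w}{296}$)
$- \frac{29138}{d{\left(-225,-17 \right)}} = - \frac{29138}{\frac{1}{296} \left(-225\right)} = - \frac{29138}{- \frac{225}{296}} = \left(-29138\right) \left(- \frac{296}{225}\right) = \frac{8624848}{225}$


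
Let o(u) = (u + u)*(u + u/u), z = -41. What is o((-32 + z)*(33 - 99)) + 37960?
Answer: 46473844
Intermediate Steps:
o(u) = 2*u*(1 + u) (o(u) = (2*u)*(u + 1) = (2*u)*(1 + u) = 2*u*(1 + u))
o((-32 + z)*(33 - 99)) + 37960 = 2*((-32 - 41)*(33 - 99))*(1 + (-32 - 41)*(33 - 99)) + 37960 = 2*(-73*(-66))*(1 - 73*(-66)) + 37960 = 2*4818*(1 + 4818) + 37960 = 2*4818*4819 + 37960 = 46435884 + 37960 = 46473844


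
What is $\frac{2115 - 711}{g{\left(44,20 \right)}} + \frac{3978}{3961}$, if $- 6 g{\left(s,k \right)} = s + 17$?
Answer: $- \frac{1948518}{14213} \approx -137.09$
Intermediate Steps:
$g{\left(s,k \right)} = - \frac{17}{6} - \frac{s}{6}$ ($g{\left(s,k \right)} = - \frac{s + 17}{6} = - \frac{17 + s}{6} = - \frac{17}{6} - \frac{s}{6}$)
$\frac{2115 - 711}{g{\left(44,20 \right)}} + \frac{3978}{3961} = \frac{2115 - 711}{- \frac{17}{6} - \frac{22}{3}} + \frac{3978}{3961} = \frac{1404}{- \frac{17}{6} - \frac{22}{3}} + 3978 \cdot \frac{1}{3961} = \frac{1404}{- \frac{61}{6}} + \frac{234}{233} = 1404 \left(- \frac{6}{61}\right) + \frac{234}{233} = - \frac{8424}{61} + \frac{234}{233} = - \frac{1948518}{14213}$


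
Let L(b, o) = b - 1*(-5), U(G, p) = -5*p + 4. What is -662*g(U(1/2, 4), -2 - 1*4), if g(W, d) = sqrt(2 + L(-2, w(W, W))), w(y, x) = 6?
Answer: -662*sqrt(5) ≈ -1480.3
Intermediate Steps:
U(G, p) = 4 - 5*p
L(b, o) = 5 + b (L(b, o) = b + 5 = 5 + b)
g(W, d) = sqrt(5) (g(W, d) = sqrt(2 + (5 - 2)) = sqrt(2 + 3) = sqrt(5))
-662*g(U(1/2, 4), -2 - 1*4) = -662*sqrt(5)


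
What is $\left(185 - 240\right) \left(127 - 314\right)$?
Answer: $10285$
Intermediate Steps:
$\left(185 - 240\right) \left(127 - 314\right) = \left(-55\right) \left(-187\right) = 10285$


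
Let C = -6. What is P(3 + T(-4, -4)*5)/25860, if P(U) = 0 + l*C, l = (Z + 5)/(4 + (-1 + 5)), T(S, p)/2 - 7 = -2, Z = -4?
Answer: -1/34480 ≈ -2.9002e-5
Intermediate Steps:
T(S, p) = 10 (T(S, p) = 14 + 2*(-2) = 14 - 4 = 10)
l = 1/8 (l = (-4 + 5)/(4 + (-1 + 5)) = 1/(4 + 4) = 1/8 ≈ 0.12500)
P(U) = -3/4 (P(U) = 0 + (1/8)*(-6) = 0 - 3/4 = -3/4)
P(3 + T(-4, -4)*5)/25860 = -3/4/25860 = -3/4*1/25860 = -1/34480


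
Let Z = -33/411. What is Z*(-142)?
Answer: 1562/137 ≈ 11.401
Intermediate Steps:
Z = -11/137 (Z = -33*1/411 = -11/137 ≈ -0.080292)
Z*(-142) = -11/137*(-142) = 1562/137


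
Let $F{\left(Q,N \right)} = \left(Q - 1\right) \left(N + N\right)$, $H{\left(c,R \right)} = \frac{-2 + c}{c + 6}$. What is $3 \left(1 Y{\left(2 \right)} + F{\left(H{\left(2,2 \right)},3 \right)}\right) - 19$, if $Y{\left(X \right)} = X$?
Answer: $-31$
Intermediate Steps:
$H{\left(c,R \right)} = \frac{-2 + c}{6 + c}$
$F{\left(Q,N \right)} = 2 N \left(-1 + Q\right)$ ($F{\left(Q,N \right)} = \left(-1 + Q\right) 2 N = 2 N \left(-1 + Q\right)$)
$3 \left(1 Y{\left(2 \right)} + F{\left(H{\left(2,2 \right)},3 \right)}\right) - 19 = 3 \left(1 \cdot 2 + 2 \cdot 3 \left(-1 + \frac{-2 + 2}{6 + 2}\right)\right) - 19 = 3 \left(2 + 2 \cdot 3 \left(-1 + \frac{1}{8} \cdot 0\right)\right) - 19 = 3 \left(2 + 2 \cdot 3 \left(-1 + 0\right)\right) - 19 = 3 \left(2 + 2 \cdot 3 \left(-1\right)\right) - 19 = 3 \left(2 - 6\right) - 19 = 3 \left(-4\right) - 19 = -12 - 19 = -31$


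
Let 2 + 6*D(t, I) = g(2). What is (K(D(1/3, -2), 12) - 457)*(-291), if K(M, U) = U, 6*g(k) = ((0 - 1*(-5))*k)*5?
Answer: 129495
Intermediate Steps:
g(k) = 25*k/6 (g(k) = (((0 - 1*(-5))*k)*5)/6 = (((0 + 5)*k)*5)/6 = ((5*k)*5)/6 = (25*k)/6 = 25*k/6)
D(t, I) = 19/18 (D(t, I) = -⅓ + ((25/6)*2)/6 = -⅓ + (⅙)*(25/3) = -⅓ + 25/18 = 19/18)
(K(D(1/3, -2), 12) - 457)*(-291) = (12 - 457)*(-291) = -445*(-291) = 129495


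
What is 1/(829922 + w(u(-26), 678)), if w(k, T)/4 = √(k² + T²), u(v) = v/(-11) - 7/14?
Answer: 50210281/41670171850608 - 11*√222488737/41670171850608 ≈ 1.2010e-6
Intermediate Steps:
u(v) = -½ - v/11 (u(v) = v*(-1/11) - 7*1/14 = -v/11 - ½ = -½ - v/11)
w(k, T) = 4*√(T² + k²) (w(k, T) = 4*√(k² + T²) = 4*√(T² + k²))
1/(829922 + w(u(-26), 678)) = 1/(829922 + 4*√(678² + (-½ - 1/11*(-26))²)) = 1/(829922 + 4*√(459684 + (-½ + 26/11)²)) = 1/(829922 + 4*√(459684 + (41/22)²)) = 1/(829922 + 4*√(459684 + 1681/484)) = 1/(829922 + 4*√(222488737/484)) = 1/(829922 + 4*(√222488737/22)) = 1/(829922 + 2*√222488737/11)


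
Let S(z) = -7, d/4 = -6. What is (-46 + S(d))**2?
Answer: 2809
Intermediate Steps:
d = -24 (d = 4*(-6) = -24)
(-46 + S(d))**2 = (-46 - 7)**2 = (-53)**2 = 2809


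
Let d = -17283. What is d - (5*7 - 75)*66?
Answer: -14643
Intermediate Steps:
d - (5*7 - 75)*66 = -17283 - (5*7 - 75)*66 = -17283 - (35 - 75)*66 = -17283 - (-40)*66 = -17283 - 1*(-2640) = -17283 + 2640 = -14643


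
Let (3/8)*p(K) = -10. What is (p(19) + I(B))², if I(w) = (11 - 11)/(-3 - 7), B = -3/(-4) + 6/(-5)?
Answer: 6400/9 ≈ 711.11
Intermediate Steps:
p(K) = -80/3 (p(K) = (8/3)*(-10) = -80/3)
B = -9/20 (B = -3*(-¼) + 6*(-⅕) = ¾ - 6/5 = -9/20 ≈ -0.45000)
I(w) = 0 (I(w) = 0/(-10) = 0*(-⅒) = 0)
(p(19) + I(B))² = (-80/3 + 0)² = (-80/3)² = 6400/9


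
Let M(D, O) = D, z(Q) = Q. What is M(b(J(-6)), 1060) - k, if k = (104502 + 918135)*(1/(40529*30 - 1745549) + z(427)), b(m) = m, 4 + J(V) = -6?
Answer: -231292813958474/529679 ≈ -4.3667e+8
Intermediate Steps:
J(V) = -10 (J(V) = -4 - 6 = -10)
k = 231292808661684/529679 (k = (104502 + 918135)*(1/(40529*30 - 1745549) + 427) = 1022637*(1/(1215870 - 1745549) + 427) = 1022637*(1/(-529679) + 427) = 1022637*(-1/529679 + 427) = 1022637*(226172932/529679) = 231292808661684/529679 ≈ 4.3667e+8)
M(b(J(-6)), 1060) - k = -10 - 1*231292808661684/529679 = -10 - 231292808661684/529679 = -231292813958474/529679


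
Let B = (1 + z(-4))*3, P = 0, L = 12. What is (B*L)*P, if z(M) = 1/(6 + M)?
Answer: 0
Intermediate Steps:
B = 9/2 (B = (1 + 1/(6 - 4))*3 = (1 + 1/2)*3 = (1 + ½)*3 = (3/2)*3 = 9/2 ≈ 4.5000)
(B*L)*P = ((9/2)*12)*0 = 54*0 = 0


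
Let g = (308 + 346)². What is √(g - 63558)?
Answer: 3*√40462 ≈ 603.46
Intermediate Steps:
g = 427716 (g = 654² = 427716)
√(g - 63558) = √(427716 - 63558) = √364158 = 3*√40462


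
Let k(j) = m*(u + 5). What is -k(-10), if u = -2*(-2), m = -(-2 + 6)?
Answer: 36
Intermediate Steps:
m = -4 (m = -1*4 = -4)
u = 4
k(j) = -36 (k(j) = -4*(4 + 5) = -4*9 = -36)
-k(-10) = -1*(-36) = 36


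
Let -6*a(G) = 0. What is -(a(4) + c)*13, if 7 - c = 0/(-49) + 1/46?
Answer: -4173/46 ≈ -90.717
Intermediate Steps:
a(G) = 0 (a(G) = -1/6*0 = 0)
c = 321/46 (c = 7 - (0/(-49) + 1/46) = 7 - (0*(-1/49) + 1*(1/46)) = 7 - (0 + 1/46) = 7 - 1*1/46 = 7 - 1/46 = 321/46 ≈ 6.9783)
-(a(4) + c)*13 = -(0 + 321/46)*13 = -321*13/46 = -1*4173/46 = -4173/46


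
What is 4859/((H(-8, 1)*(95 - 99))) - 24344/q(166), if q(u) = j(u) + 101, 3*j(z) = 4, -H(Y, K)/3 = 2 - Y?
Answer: -7272127/36840 ≈ -197.40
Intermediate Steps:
H(Y, K) = -6 + 3*Y (H(Y, K) = -3*(2 - Y) = -6 + 3*Y)
j(z) = 4/3 (j(z) = (⅓)*4 = 4/3)
q(u) = 307/3 (q(u) = 4/3 + 101 = 307/3)
4859/((H(-8, 1)*(95 - 99))) - 24344/q(166) = 4859/(((-6 + 3*(-8))*(95 - 99))) - 24344/307/3 = 4859/(((-6 - 24)*(-4))) - 24344*3/307 = 4859/((-30*(-4))) - 73032/307 = 4859/120 - 73032/307 = -7272127/36840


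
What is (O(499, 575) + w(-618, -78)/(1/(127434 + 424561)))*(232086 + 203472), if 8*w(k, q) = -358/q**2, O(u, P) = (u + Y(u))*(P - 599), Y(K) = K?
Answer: -49486864209361/4056 ≈ -1.2201e+10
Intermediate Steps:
O(u, P) = 2*u*(-599 + P) (O(u, P) = (u + u)*(P - 599) = (2*u)*(-599 + P) = 2*u*(-599 + P))
w(k, q) = -179/(4*q**2) (w(k, q) = (-358/q**2)/8 = -179/(4*q**2))
(O(499, 575) + w(-618, -78)/(1/(127434 + 424561)))*(232086 + 203472) = (2*499*(-599 + 575) + (-179/4/(-78)**2)/(1/(127434 + 424561)))*(232086 + 203472) = (2*499*(-24) + (-179/4*1/6084)/(1/551995))*435558 = (-23952 - 179/(24336*1/551995))*435558 = (-23952 - 179/24336*551995)*435558 = (-23952 - 98807105/24336)*435558 = -681702977/24336*435558 = -49486864209361/4056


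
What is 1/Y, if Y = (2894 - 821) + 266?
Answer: 1/2339 ≈ 0.00042753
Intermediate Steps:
Y = 2339 (Y = 2073 + 266 = 2339)
1/Y = 1/2339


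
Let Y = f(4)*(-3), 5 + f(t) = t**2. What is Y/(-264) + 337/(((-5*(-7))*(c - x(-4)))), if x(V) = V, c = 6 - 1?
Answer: 3011/2520 ≈ 1.1948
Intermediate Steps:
c = 5
f(t) = -5 + t**2
Y = -33 (Y = (-5 + 4**2)*(-3) = (-5 + 16)*(-3) = 11*(-3) = -33)
Y/(-264) + 337/(((-5*(-7))*(c - x(-4)))) = -33/(-264) + 337/(((-5*(-7))*(5 - 1*(-4)))) = -33*(-1/264) + 337/((35*(5 + 4))) = 1/8 + 337/((35*9)) = 1/8 + 337/315 = 3011/2520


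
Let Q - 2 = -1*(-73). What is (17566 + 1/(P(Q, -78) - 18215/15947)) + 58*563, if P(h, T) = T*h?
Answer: 4685936030353/93308165 ≈ 50220.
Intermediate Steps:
Q = 75 (Q = 2 - 1*(-73) = 2 + 73 = 75)
(17566 + 1/(P(Q, -78) - 18215/15947)) + 58*563 = (17566 + 1/(-78*75 - 18215/15947)) + 58*563 = (17566 + 1/(-5850 - 18215*1/15947)) + 32654 = (17566 + 1/(-5850 - 18215/15947)) + 32654 = (17566 + 1/(-93308165/15947)) + 32654 = (17566 - 15947/93308165) + 32654 = 1639051210443/93308165 + 32654 = 4685936030353/93308165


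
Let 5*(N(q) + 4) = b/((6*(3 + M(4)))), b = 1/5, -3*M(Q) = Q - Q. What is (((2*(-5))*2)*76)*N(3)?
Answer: 273448/45 ≈ 6076.6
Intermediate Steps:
M(Q) = 0 (M(Q) = -(Q - Q)/3 = -⅓*0 = 0)
b = ⅕ ≈ 0.20000
N(q) = -1799/450 (N(q) = -4 + (1/(5*((6*(3 + 0)))))/5 = -4 + (1/(5*((6*3))))/5 = -4 + ((⅕)/18)/5 = -4 + ((⅕)*(1/18))/5 = -4 + (⅕)*(1/90) = -4 + 1/450 = -1799/450)
(((2*(-5))*2)*76)*N(3) = (((2*(-5))*2)*76)*(-1799/450) = (-10*2*76)*(-1799/450) = -20*76*(-1799/450) = -1520*(-1799/450) = 273448/45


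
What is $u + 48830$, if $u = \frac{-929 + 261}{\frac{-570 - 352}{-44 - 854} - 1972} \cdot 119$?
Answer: $\frac{43248630518}{884967} \approx 48870.0$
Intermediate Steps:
$u = \frac{35691908}{884967}$ ($u = - \frac{668}{- \frac{922}{-898} - 1972} \cdot 119 = - \frac{668}{\left(-922\right) \left(- \frac{1}{898}\right) - 1972} \cdot 119 = - \frac{668}{\frac{461}{449} - 1972} \cdot 119 = - \frac{668}{- \frac{884967}{449}} \cdot 119 = \left(-668\right) \left(- \frac{449}{884967}\right) 119 = \frac{299932}{884967} \cdot 119 = \frac{35691908}{884967} \approx 40.331$)
$u + 48830 = \frac{35691908}{884967} + 48830 = \frac{43248630518}{884967}$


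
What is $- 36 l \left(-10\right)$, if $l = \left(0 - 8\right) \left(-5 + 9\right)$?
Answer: $-11520$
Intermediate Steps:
$l = -32$ ($l = \left(-8\right) 4 = -32$)
$- 36 l \left(-10\right) = \left(-36\right) \left(-32\right) \left(-10\right) = 1152 \left(-10\right) = -11520$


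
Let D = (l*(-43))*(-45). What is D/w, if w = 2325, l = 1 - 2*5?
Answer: -1161/155 ≈ -7.4903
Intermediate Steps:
l = -9 (l = 1 - 10 = -9)
D = -17415 (D = -9*(-43)*(-45) = 387*(-45) = -17415)
D/w = -17415/2325 = -17415*1/2325 = -1161/155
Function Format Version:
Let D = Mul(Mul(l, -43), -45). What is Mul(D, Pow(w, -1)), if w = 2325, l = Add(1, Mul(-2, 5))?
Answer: Rational(-1161, 155) ≈ -7.4903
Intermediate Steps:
l = -9 (l = Add(1, -10) = -9)
D = -17415 (D = Mul(Mul(-9, -43), -45) = Mul(387, -45) = -17415)
Mul(D, Pow(w, -1)) = Mul(-17415, Pow(2325, -1)) = Mul(-17415, Rational(1, 2325)) = Rational(-1161, 155)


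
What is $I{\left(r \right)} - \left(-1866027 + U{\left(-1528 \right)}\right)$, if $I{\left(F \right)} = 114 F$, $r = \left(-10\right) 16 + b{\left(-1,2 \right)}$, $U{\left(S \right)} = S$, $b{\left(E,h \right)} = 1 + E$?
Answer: $1849315$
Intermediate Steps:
$r = -160$ ($r = \left(-10\right) 16 + \left(1 - 1\right) = -160 + 0 = -160$)
$I{\left(r \right)} - \left(-1866027 + U{\left(-1528 \right)}\right) = 114 \left(-160\right) - \left(-1866027 - 1528\right) = -18240 - -1867555 = -18240 + 1867555 = 1849315$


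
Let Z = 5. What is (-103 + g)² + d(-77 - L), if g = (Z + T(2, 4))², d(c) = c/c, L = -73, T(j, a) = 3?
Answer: 1522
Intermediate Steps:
d(c) = 1
g = 64 (g = (5 + 3)² = 8² = 64)
(-103 + g)² + d(-77 - L) = (-103 + 64)² + 1 = (-39)² + 1 = 1521 + 1 = 1522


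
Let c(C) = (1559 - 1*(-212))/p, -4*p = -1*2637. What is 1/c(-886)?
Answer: 2637/7084 ≈ 0.37225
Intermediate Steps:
p = 2637/4 (p = -(-1)*2637/4 = -¼*(-2637) = 2637/4 ≈ 659.25)
c(C) = 7084/2637 (c(C) = (1559 - 1*(-212))/(2637/4) = (1559 + 212)*(4/2637) = 1771*(4/2637) = 7084/2637)
1/c(-886) = 1/(7084/2637) = 2637/7084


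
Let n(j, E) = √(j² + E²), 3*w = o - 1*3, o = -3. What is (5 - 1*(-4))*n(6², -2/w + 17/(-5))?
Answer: 108*√226/5 ≈ 324.72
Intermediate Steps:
w = -2 (w = (-3 - 1*3)/3 = (-3 - 3)/3 = (⅓)*(-6) = -2)
n(j, E) = √(E² + j²)
(5 - 1*(-4))*n(6², -2/w + 17/(-5)) = (5 - 1*(-4))*√((-2/(-2) + 17/(-5))² + (6²)²) = (5 + 4)*√((-2*(-½) + 17*(-⅕))² + 36²) = 9*√((1 - 17/5)² + 1296) = 9*√((-12/5)² + 1296) = 9*√(144/25 + 1296) = 9*√(32544/25) = 9*(12*√226/5) = 108*√226/5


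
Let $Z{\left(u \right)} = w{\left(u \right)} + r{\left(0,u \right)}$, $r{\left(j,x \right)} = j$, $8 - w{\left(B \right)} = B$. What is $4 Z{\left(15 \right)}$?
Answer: $-28$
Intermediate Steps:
$w{\left(B \right)} = 8 - B$
$Z{\left(u \right)} = 8 - u$ ($Z{\left(u \right)} = \left(8 - u\right) + 0 = 8 - u$)
$4 Z{\left(15 \right)} = 4 \left(8 - 15\right) = 4 \left(-7\right) = -28$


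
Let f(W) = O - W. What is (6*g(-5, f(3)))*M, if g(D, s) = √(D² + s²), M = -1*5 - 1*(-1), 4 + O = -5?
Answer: -312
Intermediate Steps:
O = -9 (O = -4 - 5 = -9)
M = -4 (M = -5 + 1 = -4)
f(W) = -9 - W
(6*g(-5, f(3)))*M = (6*√((-5)² + (-9 - 1*3)²))*(-4) = (6*√(25 + (-9 - 3)²))*(-4) = (6*√(25 + (-12)²))*(-4) = (6*√(25 + 144))*(-4) = (6*√169)*(-4) = (6*13)*(-4) = 78*(-4) = -312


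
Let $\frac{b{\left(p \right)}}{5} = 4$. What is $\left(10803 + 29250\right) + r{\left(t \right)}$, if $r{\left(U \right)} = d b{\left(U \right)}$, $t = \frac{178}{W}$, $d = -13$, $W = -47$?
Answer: $39793$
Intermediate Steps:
$b{\left(p \right)} = 20$ ($b{\left(p \right)} = 5 \cdot 4 = 20$)
$t = - \frac{178}{47}$ ($t = \frac{178}{-47} = 178 \left(- \frac{1}{47}\right) = - \frac{178}{47} \approx -3.7872$)
$r{\left(U \right)} = -260$ ($r{\left(U \right)} = \left(-13\right) 20 = -260$)
$\left(10803 + 29250\right) + r{\left(t \right)} = \left(10803 + 29250\right) - 260 = 40053 - 260 = 39793$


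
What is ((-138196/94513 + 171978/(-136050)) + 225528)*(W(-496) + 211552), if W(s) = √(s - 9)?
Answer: 102247146930425862112/2143082275 + 483319216695781*I*√505/2143082275 ≈ 4.771e+10 + 5.068e+6*I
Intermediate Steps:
W(s) = √(-9 + s)
((-138196/94513 + 171978/(-136050)) + 225528)*(W(-496) + 211552) = ((-138196/94513 + 171978/(-136050)) + 225528)*(√(-9 - 496) + 211552) = ((-138196*1/94513 + 171978*(-1/136050)) + 225528)*(√(-505) + 211552) = ((-138196/94513 - 28663/22675) + 225528)*(I*√505 + 211552) = (-5842620419/2143082275 + 225528)*(211552 + I*√505) = 483319216695781*(211552 + I*√505)/2143082275 = 102247146930425862112/2143082275 + 483319216695781*I*√505/2143082275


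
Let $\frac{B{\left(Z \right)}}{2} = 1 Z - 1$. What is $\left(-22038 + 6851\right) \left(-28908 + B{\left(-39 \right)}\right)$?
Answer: $440240756$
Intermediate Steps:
$B{\left(Z \right)} = -2 + 2 Z$ ($B{\left(Z \right)} = 2 \left(1 Z - 1\right) = 2 \left(Z - 1\right) = 2 \left(-1 + Z\right) = -2 + 2 Z$)
$\left(-22038 + 6851\right) \left(-28908 + B{\left(-39 \right)}\right) = \left(-22038 + 6851\right) \left(-28908 + \left(-2 + 2 \left(-39\right)\right)\right) = - 15187 \left(-28908 - 80\right) = \left(-15187\right) \left(-28988\right) = 440240756$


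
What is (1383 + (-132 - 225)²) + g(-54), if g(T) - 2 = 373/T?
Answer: 6956663/54 ≈ 1.2883e+5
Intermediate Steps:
g(T) = 2 + 373/T
(1383 + (-132 - 225)²) + g(-54) = (1383 + (-132 - 225)²) + (2 + 373/(-54)) = (1383 + (-357)²) + (2 + 373*(-1/54)) = (1383 + 127449) + (2 - 373/54) = 128832 - 265/54 = 6956663/54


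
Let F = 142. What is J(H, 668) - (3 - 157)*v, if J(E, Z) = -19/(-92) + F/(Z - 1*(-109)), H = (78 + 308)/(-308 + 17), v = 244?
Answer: 2686110611/71484 ≈ 37576.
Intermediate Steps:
H = -386/291 (H = 386/(-291) = 386*(-1/291) = -386/291 ≈ -1.3265)
J(E, Z) = 19/92 + 142/(109 + Z) (J(E, Z) = -19/(-92) + 142/(Z - 1*(-109)) = -19*(-1/92) + 142/(Z + 109) = 19/92 + 142/(109 + Z))
J(H, 668) - (3 - 157)*v = (15135 + 19*668)/(92*(109 + 668)) - (3 - 157)*244 = (1/92)*(15135 + 12692)/777 - (-154)*244 = (1/92)*(1/777)*27827 - 1*(-37576) = 27827/71484 + 37576 = 2686110611/71484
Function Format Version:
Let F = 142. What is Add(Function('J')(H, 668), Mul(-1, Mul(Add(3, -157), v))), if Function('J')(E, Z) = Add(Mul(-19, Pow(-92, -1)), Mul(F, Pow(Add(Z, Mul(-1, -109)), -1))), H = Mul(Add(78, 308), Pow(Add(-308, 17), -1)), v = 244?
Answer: Rational(2686110611, 71484) ≈ 37576.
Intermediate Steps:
H = Rational(-386, 291) (H = Mul(386, Pow(-291, -1)) = Mul(386, Rational(-1, 291)) = Rational(-386, 291) ≈ -1.3265)
Function('J')(E, Z) = Add(Rational(19, 92), Mul(142, Pow(Add(109, Z), -1))) (Function('J')(E, Z) = Add(Mul(-19, Pow(-92, -1)), Mul(142, Pow(Add(Z, Mul(-1, -109)), -1))) = Add(Mul(-19, Rational(-1, 92)), Mul(142, Pow(Add(Z, 109), -1))) = Add(Rational(19, 92), Mul(142, Pow(Add(109, Z), -1))))
Add(Function('J')(H, 668), Mul(-1, Mul(Add(3, -157), v))) = Add(Mul(Rational(1, 92), Pow(Add(109, 668), -1), Add(15135, Mul(19, 668))), Mul(-1, Mul(Add(3, -157), 244))) = Add(Mul(Rational(1, 92), Pow(777, -1), Add(15135, 12692)), Mul(-1, Mul(-154, 244))) = Add(Mul(Rational(1, 92), Rational(1, 777), 27827), Mul(-1, -37576)) = Add(Rational(27827, 71484), 37576) = Rational(2686110611, 71484)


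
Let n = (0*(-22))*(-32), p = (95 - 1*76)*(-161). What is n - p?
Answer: 3059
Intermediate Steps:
p = -3059 (p = (95 - 76)*(-161) = 19*(-161) = -3059)
n = 0 (n = 0*(-32) = 0)
n - p = 0 - 1*(-3059) = 0 + 3059 = 3059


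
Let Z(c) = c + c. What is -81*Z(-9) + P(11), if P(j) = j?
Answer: 1469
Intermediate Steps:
Z(c) = 2*c
-81*Z(-9) + P(11) = -162*(-9) + 11 = -81*(-18) + 11 = 1458 + 11 = 1469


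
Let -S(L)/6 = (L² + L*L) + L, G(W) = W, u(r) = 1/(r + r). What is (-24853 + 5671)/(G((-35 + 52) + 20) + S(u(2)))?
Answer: -552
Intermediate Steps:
u(r) = 1/(2*r)
S(L) = -12*L² - 6*L (S(L) = -6*((L² + L*L) + L) = -6*((L² + L²) + L) = -6*(2*L² + L) = -6*(L + 2*L²) = -12*L² - 6*L)
(-24853 + 5671)/(G((-35 + 52) + 20) + S(u(2))) = (-24853 + 5671)/(((-35 + 52) + 20) - 6*(½)/2*(1 + 2*((½)/2))) = -19182/((17 + 20) - 6*(½)*(½)*(1 + 2*((½)*(½)))) = -19182/(37 - 6*¼*(1 + 2*(¼))) = -19182/(37 - 6*¼*(1 + ½)) = -19182/(37 - 6*¼*3/2) = -19182/(37 - 9/4) = -19182/139/4 = -19182*4/139 = -552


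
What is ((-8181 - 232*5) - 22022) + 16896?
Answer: -14467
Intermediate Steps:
((-8181 - 232*5) - 22022) + 16896 = ((-8181 - 1160) - 22022) + 16896 = (-9341 - 22022) + 16896 = -31363 + 16896 = -14467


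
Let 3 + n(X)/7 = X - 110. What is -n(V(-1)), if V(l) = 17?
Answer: 672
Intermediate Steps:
n(X) = -791 + 7*X (n(X) = -21 + 7*(X - 110) = -21 + 7*(-110 + X) = -21 + (-770 + 7*X) = -791 + 7*X)
-n(V(-1)) = -(-791 + 7*17) = -(-791 + 119) = -1*(-672) = 672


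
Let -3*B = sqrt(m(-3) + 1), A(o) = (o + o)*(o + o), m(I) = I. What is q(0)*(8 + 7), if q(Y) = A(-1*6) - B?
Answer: 2160 + 5*I*sqrt(2) ≈ 2160.0 + 7.0711*I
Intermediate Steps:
A(o) = 4*o**2 (A(o) = (2*o)*(2*o) = 4*o**2)
B = -I*sqrt(2)/3 (B = -sqrt(-3 + 1)/3 = -I*sqrt(2)/3 ≈ -0.4714*I)
q(Y) = 144 + I*sqrt(2)/3 (q(Y) = 4*(-1*6)**2 - (-1)*I*sqrt(2)/3 = 4*(-6)**2 + I*sqrt(2)/3 = 4*36 + I*sqrt(2)/3 = 144 + I*sqrt(2)/3)
q(0)*(8 + 7) = (144 + I*sqrt(2)/3)*(8 + 7) = (144 + I*sqrt(2)/3)*15 = 2160 + 5*I*sqrt(2)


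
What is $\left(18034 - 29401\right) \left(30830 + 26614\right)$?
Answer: $-652965948$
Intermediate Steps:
$\left(18034 - 29401\right) \left(30830 + 26614\right) = \left(-11367\right) 57444 = -652965948$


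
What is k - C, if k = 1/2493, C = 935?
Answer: -2330954/2493 ≈ -935.00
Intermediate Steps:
k = 1/2493 ≈ 0.00040112
k - C = 1/2493 - 1*935 = 1/2493 - 935 = -2330954/2493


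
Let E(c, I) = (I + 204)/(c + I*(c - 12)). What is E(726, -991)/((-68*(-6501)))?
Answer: 787/312474881664 ≈ 2.5186e-9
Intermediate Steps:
E(c, I) = (204 + I)/(c + I*(-12 + c))
E(726, -991)/((-68*(-6501))) = ((204 - 991)/(726 - 12*(-991) - 991*726))/((-68*(-6501))) = (-787/(726 + 11892 - 719466))/442068 = (-787/(-706848))*(1/442068) = -1/706848*(-787)*(1/442068) = (787/706848)*(1/442068) = 787/312474881664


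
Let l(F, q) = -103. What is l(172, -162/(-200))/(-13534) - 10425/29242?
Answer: -34520006/98940307 ≈ -0.34890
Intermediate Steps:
l(172, -162/(-200))/(-13534) - 10425/29242 = -103/(-13534) - 10425/29242 = -103*(-1/13534) - 10425*1/29242 = 103/13534 - 10425/29242 = -34520006/98940307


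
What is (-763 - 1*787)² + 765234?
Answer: 3167734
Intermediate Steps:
(-763 - 1*787)² + 765234 = (-763 - 787)² + 765234 = (-1550)² + 765234 = 2402500 + 765234 = 3167734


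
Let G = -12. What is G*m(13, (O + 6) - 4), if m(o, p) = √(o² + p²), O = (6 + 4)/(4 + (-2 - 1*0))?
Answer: -12*√218 ≈ -177.18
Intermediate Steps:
O = 5 (O = 10/(4 + (-2 + 0)) = 10/(4 - 2) = 10/2 = 10*(½) = 5)
G*m(13, (O + 6) - 4) = -12*√(13² + ((5 + 6) - 4)²) = -12*√(169 + (11 - 4)²) = -12*√(169 + 7²) = -12*√(169 + 49) = -12*√218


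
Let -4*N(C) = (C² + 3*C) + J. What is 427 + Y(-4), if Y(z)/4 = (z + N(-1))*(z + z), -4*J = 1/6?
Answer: 1616/3 ≈ 538.67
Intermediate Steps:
J = -1/24 (J = -¼/6 = -¼*⅙ = -1/24 ≈ -0.041667)
N(C) = 1/96 - 3*C/4 - C²/4 (N(C) = -((C² + 3*C) - 1/24)/4 = -(-1/24 + C² + 3*C)/4 = 1/96 - 3*C/4 - C²/4)
Y(z) = 8*z*(49/96 + z) (Y(z) = 4*((z + (1/96 - ¾*(-1) - ¼*(-1)²))*(z + z)) = 4*((z + (1/96 + ¾ - ¼*1))*(2*z)) = 4*((z + (1/96 + ¾ - ¼))*(2*z)) = 4*((z + 49/96)*(2*z)) = 4*((49/96 + z)*(2*z)) = 4*(2*z*(49/96 + z)) = 8*z*(49/96 + z))
427 + Y(-4) = 427 + (1/12)*(-4)*(49 + 96*(-4)) = 427 + (1/12)*(-4)*(49 - 384) = 427 + (1/12)*(-4)*(-335) = 427 + 335/3 = 1616/3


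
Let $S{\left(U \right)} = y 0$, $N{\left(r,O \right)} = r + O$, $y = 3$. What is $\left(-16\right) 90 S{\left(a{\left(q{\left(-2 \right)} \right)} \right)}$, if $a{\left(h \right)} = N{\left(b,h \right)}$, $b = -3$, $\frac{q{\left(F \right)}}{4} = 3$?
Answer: $0$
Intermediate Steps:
$q{\left(F \right)} = 12$ ($q{\left(F \right)} = 4 \cdot 3 = 12$)
$N{\left(r,O \right)} = O + r$
$a{\left(h \right)} = -3 + h$ ($a{\left(h \right)} = h - 3 = -3 + h$)
$S{\left(U \right)} = 0$ ($S{\left(U \right)} = 3 \cdot 0 = 0$)
$\left(-16\right) 90 S{\left(a{\left(q{\left(-2 \right)} \right)} \right)} = \left(-16\right) 90 \cdot 0 = \left(-1440\right) 0 = 0$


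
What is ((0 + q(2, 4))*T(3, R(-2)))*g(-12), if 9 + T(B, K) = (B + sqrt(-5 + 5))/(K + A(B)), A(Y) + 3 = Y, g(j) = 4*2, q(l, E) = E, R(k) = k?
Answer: -336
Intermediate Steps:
g(j) = 8
A(Y) = -3 + Y
T(B, K) = -9 + B/(-3 + B + K) (T(B, K) = -9 + (B + sqrt(-5 + 5))/(K + (-3 + B)) = -9 + (B + sqrt(0))/(-3 + B + K) = -9 + (B + 0)/(-3 + B + K) = -9 + B/(-3 + B + K))
((0 + q(2, 4))*T(3, R(-2)))*g(-12) = ((0 + 4)*((27 - 9*(-2) - 8*3)/(-3 + 3 - 2)))*8 = (4*((27 + 18 - 24)/(-2)))*8 = (4*(-1/2*21))*8 = (4*(-21/2))*8 = -42*8 = -336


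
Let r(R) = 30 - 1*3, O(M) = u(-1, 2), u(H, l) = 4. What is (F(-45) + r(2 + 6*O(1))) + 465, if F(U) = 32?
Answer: 524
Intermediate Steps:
O(M) = 4
r(R) = 27 (r(R) = 30 - 3 = 27)
(F(-45) + r(2 + 6*O(1))) + 465 = (32 + 27) + 465 = 59 + 465 = 524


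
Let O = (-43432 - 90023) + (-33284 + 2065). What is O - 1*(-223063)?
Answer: 58389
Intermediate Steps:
O = -164674 (O = -133455 - 31219 = -164674)
O - 1*(-223063) = -164674 - 1*(-223063) = -164674 + 223063 = 58389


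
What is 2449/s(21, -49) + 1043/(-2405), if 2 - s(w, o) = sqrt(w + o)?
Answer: 5873157/38480 + 2449*I*sqrt(7)/16 ≈ 152.63 + 404.97*I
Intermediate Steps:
s(w, o) = 2 - sqrt(o + w) (s(w, o) = 2 - sqrt(w + o) = 2 - sqrt(o + w))
2449/s(21, -49) + 1043/(-2405) = 2449/(2 - sqrt(-49 + 21)) + 1043/(-2405) = 2449/(2 - sqrt(-28)) + 1043*(-1/2405) = 2449/(2 - 2*I*sqrt(7)) - 1043/2405 = -1043/2405 + 2449/(2 - 2*I*sqrt(7))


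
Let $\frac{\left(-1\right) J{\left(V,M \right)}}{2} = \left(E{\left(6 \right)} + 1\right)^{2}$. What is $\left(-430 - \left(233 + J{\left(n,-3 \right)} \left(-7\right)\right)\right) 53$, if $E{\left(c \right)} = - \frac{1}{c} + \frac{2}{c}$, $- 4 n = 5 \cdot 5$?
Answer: $- \frac{650681}{18} \approx -36149.0$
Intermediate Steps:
$n = - \frac{25}{4}$ ($n = - \frac{5 \cdot 5}{4} = \left(- \frac{1}{4}\right) 25 = - \frac{25}{4} \approx -6.25$)
$E{\left(c \right)} = \frac{1}{c}$
$J{\left(V,M \right)} = - \frac{49}{18}$ ($J{\left(V,M \right)} = - 2 \left(\frac{1}{6} + 1\right)^{2} = - 2 \left(\frac{7}{6}\right)^{2} = \left(-2\right) \frac{49}{36} = - \frac{49}{18}$)
$\left(-430 - \left(233 + J{\left(n,-3 \right)} \left(-7\right)\right)\right) 53 = \left(-430 - \left(233 - - \frac{343}{18}\right)\right) 53 = \left(-430 - \frac{4537}{18}\right) 53 = \left(- \frac{12277}{18}\right) 53 = - \frac{650681}{18}$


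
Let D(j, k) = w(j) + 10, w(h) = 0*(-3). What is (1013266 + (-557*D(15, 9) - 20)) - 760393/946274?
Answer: 953536838831/946274 ≈ 1.0077e+6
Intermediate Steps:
w(h) = 0
D(j, k) = 10 (D(j, k) = 0 + 10 = 10)
(1013266 + (-557*D(15, 9) - 20)) - 760393/946274 = (1013266 + (-557*10 - 20)) - 760393/946274 = (1013266 + (-5570 - 20)) - 760393*1/946274 = (1013266 - 5590) - 760393/946274 = 1007676 - 760393/946274 = 953536838831/946274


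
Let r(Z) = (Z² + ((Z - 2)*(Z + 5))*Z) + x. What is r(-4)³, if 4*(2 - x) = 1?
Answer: 4657463/64 ≈ 72773.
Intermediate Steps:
x = 7/4 (x = 2 - ¼*1 = 2 - ¼ = 7/4 ≈ 1.7500)
r(Z) = 7/4 + Z² + Z*(-2 + Z)*(5 + Z) (r(Z) = (Z² + ((Z - 2)*(Z + 5))*Z) + 7/4 = (Z² + ((-2 + Z)*(5 + Z))*Z) + 7/4 = (Z² + Z*(-2 + Z)*(5 + Z)) + 7/4 = 7/4 + Z² + Z*(-2 + Z)*(5 + Z))
r(-4)³ = (7/4 + (-4)³ - 10*(-4) + 4*(-4)²)³ = (7/4 - 64 + 40 + 4*16)³ = (7/4 - 64 + 40 + 64)³ = (167/4)³ = 4657463/64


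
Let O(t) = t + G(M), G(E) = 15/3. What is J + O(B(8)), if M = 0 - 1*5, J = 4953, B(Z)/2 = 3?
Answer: 4964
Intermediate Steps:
B(Z) = 6 (B(Z) = 2*3 = 6)
M = -5 (M = 0 - 5 = -5)
G(E) = 5 (G(E) = 15*(⅓) = 5)
O(t) = 5 + t (O(t) = t + 5 = 5 + t)
J + O(B(8)) = 4953 + (5 + 6) = 4953 + 11 = 4964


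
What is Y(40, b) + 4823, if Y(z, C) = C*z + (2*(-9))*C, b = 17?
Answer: 5197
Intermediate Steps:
Y(z, C) = -18*C + C*z (Y(z, C) = C*z - 18*C = -18*C + C*z)
Y(40, b) + 4823 = 17*(-18 + 40) + 4823 = 17*22 + 4823 = 374 + 4823 = 5197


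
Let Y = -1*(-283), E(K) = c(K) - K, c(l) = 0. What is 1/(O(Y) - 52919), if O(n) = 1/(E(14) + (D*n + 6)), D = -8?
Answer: -2272/120231969 ≈ -1.8897e-5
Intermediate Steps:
E(K) = -K (E(K) = 0 - K = -K)
Y = 283
O(n) = 1/(-8 - 8*n) (O(n) = 1/(-1*14 + (-8*n + 6)) = 1/(-14 + (6 - 8*n)) = 1/(-8 - 8*n))
1/(O(Y) - 52919) = 1/(-1/(8 + 8*283) - 52919) = 1/(-1/(8 + 2264) - 52919) = 1/(-1/2272 - 52919) = 1/(-120231969/2272) = -2272/120231969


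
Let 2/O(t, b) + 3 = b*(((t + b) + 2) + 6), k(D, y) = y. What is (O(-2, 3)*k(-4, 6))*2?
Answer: 1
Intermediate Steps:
O(t, b) = 2/(-3 + b*(8 + b + t)) (O(t, b) = 2/(-3 + b*(((t + b) + 2) + 6)) = 2/(-3 + b*(((b + t) + 2) + 6)) = 2/(-3 + b*((2 + b + t) + 6)) = 2/(-3 + b*(8 + b + t)))
(O(-2, 3)*k(-4, 6))*2 = ((2/(-3 + 3² + 8*3 + 3*(-2)))*6)*2 = ((2/(-3 + 9 + 24 - 6))*6)*2 = ((2/24)*6)*2 = ((2*(1/24))*6)*2 = ((1/12)*6)*2 = (½)*2 = 1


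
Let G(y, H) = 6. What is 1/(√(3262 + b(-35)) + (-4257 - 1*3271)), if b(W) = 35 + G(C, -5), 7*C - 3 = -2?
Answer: -7528/56667481 - 3*√367/56667481 ≈ -0.00013386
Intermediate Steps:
C = ⅐ (C = 3/7 + (⅐)*(-2) = 3/7 - 2/7 = ⅐ ≈ 0.14286)
b(W) = 41 (b(W) = 35 + 6 = 41)
1/(√(3262 + b(-35)) + (-4257 - 1*3271)) = 1/(√(3262 + 41) + (-4257 - 1*3271)) = 1/(√3303 + (-4257 - 3271)) = 1/(3*√367 - 7528) = 1/(-7528 + 3*√367)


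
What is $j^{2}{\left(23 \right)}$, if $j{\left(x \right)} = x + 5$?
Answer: $784$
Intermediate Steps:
$j{\left(x \right)} = 5 + x$
$j^{2}{\left(23 \right)} = \left(5 + 23\right)^{2} = 28^{2} = 784$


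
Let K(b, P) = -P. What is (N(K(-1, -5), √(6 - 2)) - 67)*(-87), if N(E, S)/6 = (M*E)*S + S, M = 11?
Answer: -52635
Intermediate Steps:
N(E, S) = 6*S + 66*E*S (N(E, S) = 6*((11*E)*S + S) = 6*(11*E*S + S) = 6*(S + 11*E*S) = 6*S + 66*E*S)
(N(K(-1, -5), √(6 - 2)) - 67)*(-87) = (6*√(6 - 2)*(1 + 11*(-1*(-5))) - 67)*(-87) = (6*√4*(1 + 11*5) - 67)*(-87) = (6*2*(1 + 55) - 67)*(-87) = (6*2*56 - 67)*(-87) = (672 - 67)*(-87) = 605*(-87) = -52635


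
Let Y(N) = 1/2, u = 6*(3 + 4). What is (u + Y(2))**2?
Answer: 7225/4 ≈ 1806.3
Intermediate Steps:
u = 42 (u = 6*7 = 42)
Y(N) = 1/2
(u + Y(2))**2 = (42 + 1/2)**2 = (85/2)**2 = 7225/4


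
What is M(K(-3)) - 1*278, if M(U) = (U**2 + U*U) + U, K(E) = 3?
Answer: -257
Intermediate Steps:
M(U) = U + 2*U**2 (M(U) = (U**2 + U**2) + U = 2*U**2 + U = U + 2*U**2)
M(K(-3)) - 1*278 = 3*(1 + 2*3) - 1*278 = 3*(1 + 6) - 278 = 3*7 - 278 = 21 - 278 = -257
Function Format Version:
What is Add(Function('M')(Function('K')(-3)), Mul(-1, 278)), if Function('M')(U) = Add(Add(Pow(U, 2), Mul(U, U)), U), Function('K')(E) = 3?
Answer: -257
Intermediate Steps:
Function('M')(U) = Add(U, Mul(2, Pow(U, 2))) (Function('M')(U) = Add(Add(Pow(U, 2), Pow(U, 2)), U) = Add(Mul(2, Pow(U, 2)), U) = Add(U, Mul(2, Pow(U, 2))))
Add(Function('M')(Function('K')(-3)), Mul(-1, 278)) = Add(Mul(3, Add(1, Mul(2, 3))), Mul(-1, 278)) = Add(Mul(3, Add(1, 6)), -278) = Add(Mul(3, 7), -278) = Add(21, -278) = -257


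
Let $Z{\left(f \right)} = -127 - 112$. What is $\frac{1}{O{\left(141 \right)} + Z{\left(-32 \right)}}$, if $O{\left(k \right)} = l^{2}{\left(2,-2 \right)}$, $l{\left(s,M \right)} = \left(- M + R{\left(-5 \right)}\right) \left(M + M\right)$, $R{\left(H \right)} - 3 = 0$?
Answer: $\frac{1}{161} \approx 0.0062112$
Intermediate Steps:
$R{\left(H \right)} = 3$ ($R{\left(H \right)} = 3 + 0 = 3$)
$l{\left(s,M \right)} = 2 M \left(3 - M\right)$ ($l{\left(s,M \right)} = \left(- M + 3\right) \left(M + M\right) = \left(3 - M\right) 2 M = 2 M \left(3 - M\right)$)
$Z{\left(f \right)} = -239$
$O{\left(k \right)} = 400$ ($O{\left(k \right)} = \left(2 \left(-2\right) \left(3 - -2\right)\right)^{2} = \left(2 \left(-2\right) \left(3 + 2\right)\right)^{2} = \left(2 \left(-2\right) 5\right)^{2} = \left(-20\right)^{2} = 400$)
$\frac{1}{O{\left(141 \right)} + Z{\left(-32 \right)}} = \frac{1}{400 - 239} = \frac{1}{161}$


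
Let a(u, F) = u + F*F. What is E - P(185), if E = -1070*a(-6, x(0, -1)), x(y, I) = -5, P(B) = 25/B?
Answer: -752215/37 ≈ -20330.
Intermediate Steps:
a(u, F) = u + F²
E = -20330 (E = -1070*(-6 + (-5)²) = -1070*(-6 + 25) = -1070*19 = -20330)
E - P(185) = -20330 - 25/185 = -20330 - 1*5/37 = -20330 - 5/37 = -752215/37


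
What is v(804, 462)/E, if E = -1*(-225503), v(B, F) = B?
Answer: 804/225503 ≈ 0.0035654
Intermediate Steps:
E = 225503
v(804, 462)/E = 804/225503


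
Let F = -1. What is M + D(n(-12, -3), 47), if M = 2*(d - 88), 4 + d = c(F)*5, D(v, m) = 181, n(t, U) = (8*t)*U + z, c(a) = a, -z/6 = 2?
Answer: -13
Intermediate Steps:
z = -12 (z = -6*2 = -12)
n(t, U) = -12 + 8*U*t (n(t, U) = (8*t)*U - 12 = 8*U*t - 12 = -12 + 8*U*t)
d = -9 (d = -4 - 1*5 = -4 - 5 = -9)
M = -194 (M = 2*(-9 - 88) = 2*(-97) = -194)
M + D(n(-12, -3), 47) = -194 + 181 = -13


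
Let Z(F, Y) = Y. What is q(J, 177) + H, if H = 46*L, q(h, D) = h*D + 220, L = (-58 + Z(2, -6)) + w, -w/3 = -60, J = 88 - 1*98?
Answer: 3786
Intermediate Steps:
J = -10 (J = 88 - 98 = -10)
w = 180 (w = -3*(-60) = 180)
L = 116 (L = (-58 - 6) + 180 = -64 + 180 = 116)
q(h, D) = 220 + D*h (q(h, D) = D*h + 220 = 220 + D*h)
H = 5336 (H = 46*116 = 5336)
q(J, 177) + H = (220 + 177*(-10)) + 5336 = (220 - 1770) + 5336 = -1550 + 5336 = 3786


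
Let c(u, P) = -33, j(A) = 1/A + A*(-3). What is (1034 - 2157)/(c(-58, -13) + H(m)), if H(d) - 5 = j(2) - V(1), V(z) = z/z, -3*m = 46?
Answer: 2246/69 ≈ 32.551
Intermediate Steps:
m = -46/3 (m = -⅓*46 = -46/3 ≈ -15.333)
j(A) = 1/A - 3*A
V(z) = 1
H(d) = -3/2 (H(d) = 5 + ((1/2 - 3*2) - 1*1) = 5 + ((½ - 6) - 1) = 5 + (-11/2 - 1) = 5 - 13/2 = -3/2)
(1034 - 2157)/(c(-58, -13) + H(m)) = (1034 - 2157)/(-33 - 3/2) = -1123/(-69/2) = -1123*(-2/69) = 2246/69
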